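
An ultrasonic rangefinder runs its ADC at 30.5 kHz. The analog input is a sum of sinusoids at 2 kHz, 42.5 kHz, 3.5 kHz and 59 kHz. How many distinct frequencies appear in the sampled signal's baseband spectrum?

fs/2 = 15.25 kHz.
2 kHz ≤ fs/2 = 15.25 kHz, passes unchanged.
42.5 kHz mod fs = 12 kHz.
12 kHz ≤ fs/2 = 15.25 kHz, appears at 12 kHz.
3.5 kHz ≤ fs/2 = 15.25 kHz, passes unchanged.
59 kHz mod fs = 28.5 kHz.
28.5 kHz > fs/2 = 15.25 kHz, folds to fs − 28.5 kHz = 2 kHz.
Distinct values: {2 kHz, 3.5 kHz, 12 kHz} → 3.

3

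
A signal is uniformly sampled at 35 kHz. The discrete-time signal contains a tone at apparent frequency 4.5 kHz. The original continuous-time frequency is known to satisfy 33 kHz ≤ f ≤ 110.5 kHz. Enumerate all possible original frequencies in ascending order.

39.5 kHz, 65.5 kHz, 74.5 kHz, 100.5 kHz, 109.5 kHz

Frequencies that alias to 4.5 kHz are k·fs ± 4.5 kHz for integer k ≥ 0.
k=0: 4.5 kHz.
k=1: 30.5 kHz, 39.5 kHz.
k=2: 65.5 kHz, 74.5 kHz.
k=3: 100.5 kHz, 109.5 kHz.
k=4: 135.5 kHz, 144.5 kHz.
Within [33 kHz, 110.5 kHz]: 39.5 kHz, 65.5 kHz, 74.5 kHz, 100.5 kHz, 109.5 kHz.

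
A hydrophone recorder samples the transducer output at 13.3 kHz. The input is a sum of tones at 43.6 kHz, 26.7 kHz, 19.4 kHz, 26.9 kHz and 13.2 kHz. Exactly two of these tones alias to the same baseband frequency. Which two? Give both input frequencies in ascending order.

13.2 kHz, 26.7 kHz

fs/2 = 6.65 kHz.
43.6 kHz mod fs = 3.7 kHz.
3.7 kHz ≤ fs/2 = 6.65 kHz, appears at 3.7 kHz.
26.7 kHz mod fs = 0.1 kHz.
0.1 kHz ≤ fs/2 = 6.65 kHz, appears at 0.1 kHz.
19.4 kHz mod fs = 6.1 kHz.
6.1 kHz ≤ fs/2 = 6.65 kHz, appears at 6.1 kHz.
26.9 kHz mod fs = 0.3 kHz.
0.3 kHz ≤ fs/2 = 6.65 kHz, appears at 0.3 kHz.
13.2 kHz > fs/2 = 6.65 kHz, folds to fs − 13.2 kHz = 0.1 kHz.
13.2 kHz and 26.7 kHz both map to 0.1 kHz.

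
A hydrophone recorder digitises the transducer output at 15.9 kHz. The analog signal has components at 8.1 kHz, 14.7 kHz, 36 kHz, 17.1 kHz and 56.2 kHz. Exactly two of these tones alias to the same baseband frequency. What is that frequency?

1.2 kHz

fs/2 = 7.95 kHz.
8.1 kHz > fs/2 = 7.95 kHz, folds to fs − 8.1 kHz = 7.8 kHz.
14.7 kHz > fs/2 = 7.95 kHz, folds to fs − 14.7 kHz = 1.2 kHz.
36 kHz mod fs = 4.2 kHz.
4.2 kHz ≤ fs/2 = 7.95 kHz, appears at 4.2 kHz.
17.1 kHz mod fs = 1.2 kHz.
1.2 kHz ≤ fs/2 = 7.95 kHz, appears at 1.2 kHz.
56.2 kHz mod fs = 8.5 kHz.
8.5 kHz > fs/2 = 7.95 kHz, folds to fs − 8.5 kHz = 7.4 kHz.
14.7 kHz and 17.1 kHz both map to 1.2 kHz.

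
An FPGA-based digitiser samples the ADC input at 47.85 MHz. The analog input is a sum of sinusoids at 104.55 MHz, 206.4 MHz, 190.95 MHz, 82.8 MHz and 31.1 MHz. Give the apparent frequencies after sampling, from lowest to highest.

fs/2 = 23.925 MHz.
104.55 MHz mod fs = 8.85 MHz.
8.85 MHz ≤ fs/2 = 23.925 MHz, appears at 8.85 MHz.
206.4 MHz mod fs = 15 MHz.
15 MHz ≤ fs/2 = 23.925 MHz, appears at 15 MHz.
190.95 MHz mod fs = 47.4 MHz.
47.4 MHz > fs/2 = 23.925 MHz, folds to fs − 47.4 MHz = 0.45 MHz.
82.8 MHz mod fs = 34.95 MHz.
34.95 MHz > fs/2 = 23.925 MHz, folds to fs − 34.95 MHz = 12.9 MHz.
31.1 MHz > fs/2 = 23.925 MHz, folds to fs − 31.1 MHz = 16.75 MHz.
Distinct values: {0.45 MHz, 8.85 MHz, 12.9 MHz, 15 MHz, 16.75 MHz}.

0.45 MHz, 8.85 MHz, 12.9 MHz, 15 MHz, 16.75 MHz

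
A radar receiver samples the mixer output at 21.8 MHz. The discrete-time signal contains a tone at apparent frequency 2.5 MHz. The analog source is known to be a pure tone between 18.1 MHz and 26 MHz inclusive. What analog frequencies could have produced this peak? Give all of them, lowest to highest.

Frequencies that alias to 2.5 MHz are k·fs ± 2.5 MHz for integer k ≥ 0.
k=0: 2.5 MHz.
k=1: 19.3 MHz, 24.3 MHz.
k=2: 41.1 MHz, 46.1 MHz.
Within [18.1 MHz, 26 MHz]: 19.3 MHz, 24.3 MHz.

19.3 MHz, 24.3 MHz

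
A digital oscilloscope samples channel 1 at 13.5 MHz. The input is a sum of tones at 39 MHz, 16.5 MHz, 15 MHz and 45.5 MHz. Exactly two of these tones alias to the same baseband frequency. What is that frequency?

1.5 MHz

fs/2 = 6.75 MHz.
39 MHz mod fs = 12 MHz.
12 MHz > fs/2 = 6.75 MHz, folds to fs − 12 MHz = 1.5 MHz.
16.5 MHz mod fs = 3 MHz.
3 MHz ≤ fs/2 = 6.75 MHz, appears at 3 MHz.
15 MHz mod fs = 1.5 MHz.
1.5 MHz ≤ fs/2 = 6.75 MHz, appears at 1.5 MHz.
45.5 MHz mod fs = 5 MHz.
5 MHz ≤ fs/2 = 6.75 MHz, appears at 5 MHz.
15 MHz and 39 MHz both map to 1.5 MHz.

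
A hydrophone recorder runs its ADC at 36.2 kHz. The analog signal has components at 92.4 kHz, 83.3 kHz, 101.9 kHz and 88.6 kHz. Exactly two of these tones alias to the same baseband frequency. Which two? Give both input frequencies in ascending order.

88.6 kHz, 92.4 kHz

fs/2 = 18.1 kHz.
92.4 kHz mod fs = 20 kHz.
20 kHz > fs/2 = 18.1 kHz, folds to fs − 20 kHz = 16.2 kHz.
83.3 kHz mod fs = 10.9 kHz.
10.9 kHz ≤ fs/2 = 18.1 kHz, appears at 10.9 kHz.
101.9 kHz mod fs = 29.5 kHz.
29.5 kHz > fs/2 = 18.1 kHz, folds to fs − 29.5 kHz = 6.7 kHz.
88.6 kHz mod fs = 16.2 kHz.
16.2 kHz ≤ fs/2 = 18.1 kHz, appears at 16.2 kHz.
88.6 kHz and 92.4 kHz both map to 16.2 kHz.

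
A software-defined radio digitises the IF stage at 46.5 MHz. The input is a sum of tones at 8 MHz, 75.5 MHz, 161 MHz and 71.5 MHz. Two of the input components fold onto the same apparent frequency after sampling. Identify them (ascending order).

71.5 MHz, 161 MHz

fs/2 = 23.25 MHz.
8 MHz ≤ fs/2 = 23.25 MHz, passes unchanged.
75.5 MHz mod fs = 29 MHz.
29 MHz > fs/2 = 23.25 MHz, folds to fs − 29 MHz = 17.5 MHz.
161 MHz mod fs = 21.5 MHz.
21.5 MHz ≤ fs/2 = 23.25 MHz, appears at 21.5 MHz.
71.5 MHz mod fs = 25 MHz.
25 MHz > fs/2 = 23.25 MHz, folds to fs − 25 MHz = 21.5 MHz.
71.5 MHz and 161 MHz both map to 21.5 MHz.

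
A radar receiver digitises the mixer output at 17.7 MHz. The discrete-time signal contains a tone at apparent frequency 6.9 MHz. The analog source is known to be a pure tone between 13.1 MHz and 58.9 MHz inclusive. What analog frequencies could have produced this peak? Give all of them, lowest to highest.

Frequencies that alias to 6.9 MHz are k·fs ± 6.9 MHz for integer k ≥ 0.
k=0: 6.9 MHz.
k=1: 10.8 MHz, 24.6 MHz.
k=2: 28.5 MHz, 42.3 MHz.
k=3: 46.2 MHz, 60 MHz.
k=4: 63.9 MHz, 77.7 MHz.
Within [13.1 MHz, 58.9 MHz]: 24.6 MHz, 28.5 MHz, 42.3 MHz, 46.2 MHz.

24.6 MHz, 28.5 MHz, 42.3 MHz, 46.2 MHz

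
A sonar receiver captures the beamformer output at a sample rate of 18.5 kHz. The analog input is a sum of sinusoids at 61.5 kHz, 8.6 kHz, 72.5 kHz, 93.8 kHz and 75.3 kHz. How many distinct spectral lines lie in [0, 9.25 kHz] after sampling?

fs/2 = 9.25 kHz.
61.5 kHz mod fs = 6 kHz.
6 kHz ≤ fs/2 = 9.25 kHz, appears at 6 kHz.
8.6 kHz ≤ fs/2 = 9.25 kHz, passes unchanged.
72.5 kHz mod fs = 17 kHz.
17 kHz > fs/2 = 9.25 kHz, folds to fs − 17 kHz = 1.5 kHz.
93.8 kHz mod fs = 1.3 kHz.
1.3 kHz ≤ fs/2 = 9.25 kHz, appears at 1.3 kHz.
75.3 kHz mod fs = 1.3 kHz.
1.3 kHz ≤ fs/2 = 9.25 kHz, appears at 1.3 kHz.
Distinct values: {1.3 kHz, 1.5 kHz, 6 kHz, 8.6 kHz} → 4.

4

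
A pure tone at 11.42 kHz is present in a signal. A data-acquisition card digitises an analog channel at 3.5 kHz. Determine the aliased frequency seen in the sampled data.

11.42 kHz mod fs = 0.92 kHz.
0.92 kHz ≤ fs/2 = 1.75 kHz, appears at 0.92 kHz.

0.92 kHz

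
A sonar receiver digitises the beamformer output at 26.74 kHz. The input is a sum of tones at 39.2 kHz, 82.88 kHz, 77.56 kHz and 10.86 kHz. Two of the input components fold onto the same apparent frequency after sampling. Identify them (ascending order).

fs/2 = 13.37 kHz.
39.2 kHz mod fs = 12.46 kHz.
12.46 kHz ≤ fs/2 = 13.37 kHz, appears at 12.46 kHz.
82.88 kHz mod fs = 2.66 kHz.
2.66 kHz ≤ fs/2 = 13.37 kHz, appears at 2.66 kHz.
77.56 kHz mod fs = 24.08 kHz.
24.08 kHz > fs/2 = 13.37 kHz, folds to fs − 24.08 kHz = 2.66 kHz.
10.86 kHz ≤ fs/2 = 13.37 kHz, passes unchanged.
77.56 kHz and 82.88 kHz both map to 2.66 kHz.

77.56 kHz, 82.88 kHz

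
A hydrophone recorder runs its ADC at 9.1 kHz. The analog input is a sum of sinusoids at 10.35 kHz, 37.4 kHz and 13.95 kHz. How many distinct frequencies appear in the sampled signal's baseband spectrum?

3

fs/2 = 4.55 kHz.
10.35 kHz mod fs = 1.25 kHz.
1.25 kHz ≤ fs/2 = 4.55 kHz, appears at 1.25 kHz.
37.4 kHz mod fs = 1 kHz.
1 kHz ≤ fs/2 = 4.55 kHz, appears at 1 kHz.
13.95 kHz mod fs = 4.85 kHz.
4.85 kHz > fs/2 = 4.55 kHz, folds to fs − 4.85 kHz = 4.25 kHz.
Distinct values: {1 kHz, 1.25 kHz, 4.25 kHz} → 3.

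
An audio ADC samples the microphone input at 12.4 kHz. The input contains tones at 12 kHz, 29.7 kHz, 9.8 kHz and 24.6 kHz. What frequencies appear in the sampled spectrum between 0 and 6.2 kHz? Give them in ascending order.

0.2 kHz, 0.4 kHz, 2.6 kHz, 4.9 kHz

fs/2 = 6.2 kHz.
12 kHz > fs/2 = 6.2 kHz, folds to fs − 12 kHz = 0.4 kHz.
29.7 kHz mod fs = 4.9 kHz.
4.9 kHz ≤ fs/2 = 6.2 kHz, appears at 4.9 kHz.
9.8 kHz > fs/2 = 6.2 kHz, folds to fs − 9.8 kHz = 2.6 kHz.
24.6 kHz mod fs = 12.2 kHz.
12.2 kHz > fs/2 = 6.2 kHz, folds to fs − 12.2 kHz = 0.2 kHz.
Distinct values: {0.2 kHz, 0.4 kHz, 2.6 kHz, 4.9 kHz}.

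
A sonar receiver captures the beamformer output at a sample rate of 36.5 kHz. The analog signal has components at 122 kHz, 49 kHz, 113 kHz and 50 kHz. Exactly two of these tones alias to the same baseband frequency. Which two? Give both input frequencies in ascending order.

fs/2 = 18.25 kHz.
122 kHz mod fs = 12.5 kHz.
12.5 kHz ≤ fs/2 = 18.25 kHz, appears at 12.5 kHz.
49 kHz mod fs = 12.5 kHz.
12.5 kHz ≤ fs/2 = 18.25 kHz, appears at 12.5 kHz.
113 kHz mod fs = 3.5 kHz.
3.5 kHz ≤ fs/2 = 18.25 kHz, appears at 3.5 kHz.
50 kHz mod fs = 13.5 kHz.
13.5 kHz ≤ fs/2 = 18.25 kHz, appears at 13.5 kHz.
49 kHz and 122 kHz both map to 12.5 kHz.

49 kHz, 122 kHz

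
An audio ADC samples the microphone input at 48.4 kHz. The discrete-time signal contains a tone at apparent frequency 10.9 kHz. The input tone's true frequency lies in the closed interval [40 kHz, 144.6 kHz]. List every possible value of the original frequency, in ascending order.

Frequencies that alias to 10.9 kHz are k·fs ± 10.9 kHz for integer k ≥ 0.
k=0: 10.9 kHz.
k=1: 37.5 kHz, 59.3 kHz.
k=2: 85.9 kHz, 107.7 kHz.
k=3: 134.3 kHz, 156.1 kHz.
k=4: 182.7 kHz, 204.5 kHz.
Within [40 kHz, 144.6 kHz]: 59.3 kHz, 85.9 kHz, 107.7 kHz, 134.3 kHz.

59.3 kHz, 85.9 kHz, 107.7 kHz, 134.3 kHz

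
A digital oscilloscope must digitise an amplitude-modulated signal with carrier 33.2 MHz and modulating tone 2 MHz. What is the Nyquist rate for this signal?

70.4 MHz

AM sidebands sit at fc ± fm = 31.2 MHz and 35.2 MHz.
Highest-frequency component: 35.2 MHz.
Nyquist rate = 2 × 35.2 MHz = 70.4 MHz.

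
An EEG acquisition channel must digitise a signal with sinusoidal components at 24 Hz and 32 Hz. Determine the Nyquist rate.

64 Hz

Highest-frequency component: 32 Hz.
Nyquist rate = 2 × 32 Hz = 64 Hz.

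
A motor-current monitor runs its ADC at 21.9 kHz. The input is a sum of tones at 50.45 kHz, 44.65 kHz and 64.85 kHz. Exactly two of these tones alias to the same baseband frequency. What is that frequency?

fs/2 = 10.95 kHz.
50.45 kHz mod fs = 6.65 kHz.
6.65 kHz ≤ fs/2 = 10.95 kHz, appears at 6.65 kHz.
44.65 kHz mod fs = 0.85 kHz.
0.85 kHz ≤ fs/2 = 10.95 kHz, appears at 0.85 kHz.
64.85 kHz mod fs = 21.05 kHz.
21.05 kHz > fs/2 = 10.95 kHz, folds to fs − 21.05 kHz = 0.85 kHz.
44.65 kHz and 64.85 kHz both map to 0.85 kHz.

0.85 kHz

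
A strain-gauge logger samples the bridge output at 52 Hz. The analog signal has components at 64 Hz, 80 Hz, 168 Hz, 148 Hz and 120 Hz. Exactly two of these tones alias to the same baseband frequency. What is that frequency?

12 Hz

fs/2 = 26 Hz.
64 Hz mod fs = 12 Hz.
12 Hz ≤ fs/2 = 26 Hz, appears at 12 Hz.
80 Hz mod fs = 28 Hz.
28 Hz > fs/2 = 26 Hz, folds to fs − 28 Hz = 24 Hz.
168 Hz mod fs = 12 Hz.
12 Hz ≤ fs/2 = 26 Hz, appears at 12 Hz.
148 Hz mod fs = 44 Hz.
44 Hz > fs/2 = 26 Hz, folds to fs − 44 Hz = 8 Hz.
120 Hz mod fs = 16 Hz.
16 Hz ≤ fs/2 = 26 Hz, appears at 16 Hz.
64 Hz and 168 Hz both map to 12 Hz.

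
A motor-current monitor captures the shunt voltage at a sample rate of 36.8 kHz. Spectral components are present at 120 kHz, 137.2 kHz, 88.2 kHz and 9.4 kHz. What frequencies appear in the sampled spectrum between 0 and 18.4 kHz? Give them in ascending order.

fs/2 = 18.4 kHz.
120 kHz mod fs = 9.6 kHz.
9.6 kHz ≤ fs/2 = 18.4 kHz, appears at 9.6 kHz.
137.2 kHz mod fs = 26.8 kHz.
26.8 kHz > fs/2 = 18.4 kHz, folds to fs − 26.8 kHz = 10 kHz.
88.2 kHz mod fs = 14.6 kHz.
14.6 kHz ≤ fs/2 = 18.4 kHz, appears at 14.6 kHz.
9.4 kHz ≤ fs/2 = 18.4 kHz, passes unchanged.
Distinct values: {9.4 kHz, 9.6 kHz, 10 kHz, 14.6 kHz}.

9.4 kHz, 9.6 kHz, 10 kHz, 14.6 kHz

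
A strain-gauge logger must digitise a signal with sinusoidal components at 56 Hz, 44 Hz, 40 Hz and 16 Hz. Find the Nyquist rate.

112 Hz

Highest-frequency component: 56 Hz.
Nyquist rate = 2 × 56 Hz = 112 Hz.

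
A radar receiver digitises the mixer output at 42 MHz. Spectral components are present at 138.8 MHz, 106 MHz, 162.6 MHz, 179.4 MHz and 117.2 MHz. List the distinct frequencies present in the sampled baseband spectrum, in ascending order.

fs/2 = 21 MHz.
138.8 MHz mod fs = 12.8 MHz.
12.8 MHz ≤ fs/2 = 21 MHz, appears at 12.8 MHz.
106 MHz mod fs = 22 MHz.
22 MHz > fs/2 = 21 MHz, folds to fs − 22 MHz = 20 MHz.
162.6 MHz mod fs = 36.6 MHz.
36.6 MHz > fs/2 = 21 MHz, folds to fs − 36.6 MHz = 5.4 MHz.
179.4 MHz mod fs = 11.4 MHz.
11.4 MHz ≤ fs/2 = 21 MHz, appears at 11.4 MHz.
117.2 MHz mod fs = 33.2 MHz.
33.2 MHz > fs/2 = 21 MHz, folds to fs − 33.2 MHz = 8.8 MHz.
Distinct values: {5.4 MHz, 8.8 MHz, 11.4 MHz, 12.8 MHz, 20 MHz}.

5.4 MHz, 8.8 MHz, 11.4 MHz, 12.8 MHz, 20 MHz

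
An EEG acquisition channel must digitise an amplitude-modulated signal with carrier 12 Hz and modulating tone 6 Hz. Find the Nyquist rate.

AM sidebands sit at fc ± fm = 6 Hz and 18 Hz.
Highest-frequency component: 18 Hz.
Nyquist rate = 2 × 18 Hz = 36 Hz.

36 Hz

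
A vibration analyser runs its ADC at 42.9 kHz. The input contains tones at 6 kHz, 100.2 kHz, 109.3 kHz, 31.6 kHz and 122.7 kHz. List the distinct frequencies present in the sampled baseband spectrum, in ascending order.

fs/2 = 21.45 kHz.
6 kHz ≤ fs/2 = 21.45 kHz, passes unchanged.
100.2 kHz mod fs = 14.4 kHz.
14.4 kHz ≤ fs/2 = 21.45 kHz, appears at 14.4 kHz.
109.3 kHz mod fs = 23.5 kHz.
23.5 kHz > fs/2 = 21.45 kHz, folds to fs − 23.5 kHz = 19.4 kHz.
31.6 kHz > fs/2 = 21.45 kHz, folds to fs − 31.6 kHz = 11.3 kHz.
122.7 kHz mod fs = 36.9 kHz.
36.9 kHz > fs/2 = 21.45 kHz, folds to fs − 36.9 kHz = 6 kHz.
Distinct values: {6 kHz, 11.3 kHz, 14.4 kHz, 19.4 kHz}.

6 kHz, 11.3 kHz, 14.4 kHz, 19.4 kHz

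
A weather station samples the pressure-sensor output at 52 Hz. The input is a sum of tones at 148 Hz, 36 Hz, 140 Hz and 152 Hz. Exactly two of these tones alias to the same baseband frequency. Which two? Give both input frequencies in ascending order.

fs/2 = 26 Hz.
148 Hz mod fs = 44 Hz.
44 Hz > fs/2 = 26 Hz, folds to fs − 44 Hz = 8 Hz.
36 Hz > fs/2 = 26 Hz, folds to fs − 36 Hz = 16 Hz.
140 Hz mod fs = 36 Hz.
36 Hz > fs/2 = 26 Hz, folds to fs − 36 Hz = 16 Hz.
152 Hz mod fs = 48 Hz.
48 Hz > fs/2 = 26 Hz, folds to fs − 48 Hz = 4 Hz.
36 Hz and 140 Hz both map to 16 Hz.

36 Hz, 140 Hz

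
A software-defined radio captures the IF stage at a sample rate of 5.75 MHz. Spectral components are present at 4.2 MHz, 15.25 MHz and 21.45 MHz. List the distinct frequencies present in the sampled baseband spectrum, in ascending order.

1.55 MHz, 2 MHz

fs/2 = 2.875 MHz.
4.2 MHz > fs/2 = 2.875 MHz, folds to fs − 4.2 MHz = 1.55 MHz.
15.25 MHz mod fs = 3.75 MHz.
3.75 MHz > fs/2 = 2.875 MHz, folds to fs − 3.75 MHz = 2 MHz.
21.45 MHz mod fs = 4.2 MHz.
4.2 MHz > fs/2 = 2.875 MHz, folds to fs − 4.2 MHz = 1.55 MHz.
Distinct values: {1.55 MHz, 2 MHz}.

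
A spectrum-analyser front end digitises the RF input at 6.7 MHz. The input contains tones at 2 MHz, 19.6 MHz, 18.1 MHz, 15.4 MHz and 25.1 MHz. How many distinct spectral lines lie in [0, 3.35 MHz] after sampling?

fs/2 = 3.35 MHz.
2 MHz ≤ fs/2 = 3.35 MHz, passes unchanged.
19.6 MHz mod fs = 6.2 MHz.
6.2 MHz > fs/2 = 3.35 MHz, folds to fs − 6.2 MHz = 0.5 MHz.
18.1 MHz mod fs = 4.7 MHz.
4.7 MHz > fs/2 = 3.35 MHz, folds to fs − 4.7 MHz = 2 MHz.
15.4 MHz mod fs = 2 MHz.
2 MHz ≤ fs/2 = 3.35 MHz, appears at 2 MHz.
25.1 MHz mod fs = 5 MHz.
5 MHz > fs/2 = 3.35 MHz, folds to fs − 5 MHz = 1.7 MHz.
Distinct values: {0.5 MHz, 1.7 MHz, 2 MHz} → 3.

3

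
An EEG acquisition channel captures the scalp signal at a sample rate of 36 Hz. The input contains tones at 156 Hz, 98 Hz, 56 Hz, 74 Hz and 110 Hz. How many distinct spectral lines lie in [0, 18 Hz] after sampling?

fs/2 = 18 Hz.
156 Hz mod fs = 12 Hz.
12 Hz ≤ fs/2 = 18 Hz, appears at 12 Hz.
98 Hz mod fs = 26 Hz.
26 Hz > fs/2 = 18 Hz, folds to fs − 26 Hz = 10 Hz.
56 Hz mod fs = 20 Hz.
20 Hz > fs/2 = 18 Hz, folds to fs − 20 Hz = 16 Hz.
74 Hz mod fs = 2 Hz.
2 Hz ≤ fs/2 = 18 Hz, appears at 2 Hz.
110 Hz mod fs = 2 Hz.
2 Hz ≤ fs/2 = 18 Hz, appears at 2 Hz.
Distinct values: {2 Hz, 10 Hz, 12 Hz, 16 Hz} → 4.

4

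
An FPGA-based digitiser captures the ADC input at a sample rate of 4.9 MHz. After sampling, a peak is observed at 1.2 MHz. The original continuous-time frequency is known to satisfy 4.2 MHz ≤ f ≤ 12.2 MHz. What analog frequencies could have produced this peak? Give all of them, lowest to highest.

6.1 MHz, 8.6 MHz, 11 MHz

Frequencies that alias to 1.2 MHz are k·fs ± 1.2 MHz for integer k ≥ 0.
k=0: 1.2 MHz.
k=1: 3.7 MHz, 6.1 MHz.
k=2: 8.6 MHz, 11 MHz.
k=3: 13.5 MHz, 15.9 MHz.
Within [4.2 MHz, 12.2 MHz]: 6.1 MHz, 8.6 MHz, 11 MHz.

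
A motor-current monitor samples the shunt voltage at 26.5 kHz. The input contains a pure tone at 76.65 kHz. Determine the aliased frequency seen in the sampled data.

76.65 kHz mod fs = 23.65 kHz.
23.65 kHz > fs/2 = 13.25 kHz, folds to fs − 23.65 kHz = 2.85 kHz.

2.85 kHz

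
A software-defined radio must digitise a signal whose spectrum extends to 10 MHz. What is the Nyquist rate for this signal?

Nyquist rate = 2 × 10 MHz = 20 MHz.

20 MHz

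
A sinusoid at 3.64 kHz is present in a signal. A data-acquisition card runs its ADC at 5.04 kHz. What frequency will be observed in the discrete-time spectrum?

1.4 kHz

3.64 kHz > fs/2 = 2.52 kHz, folds to fs − 3.64 kHz = 1.4 kHz.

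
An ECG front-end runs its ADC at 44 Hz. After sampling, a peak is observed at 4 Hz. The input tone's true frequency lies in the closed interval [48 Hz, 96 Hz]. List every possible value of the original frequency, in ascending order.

48 Hz, 84 Hz, 92 Hz

Frequencies that alias to 4 Hz are k·fs ± 4 Hz for integer k ≥ 0.
k=0: 4 Hz.
k=1: 40 Hz, 48 Hz.
k=2: 84 Hz, 92 Hz.
k=3: 128 Hz, 136 Hz.
Within [48 Hz, 96 Hz]: 48 Hz, 84 Hz, 92 Hz.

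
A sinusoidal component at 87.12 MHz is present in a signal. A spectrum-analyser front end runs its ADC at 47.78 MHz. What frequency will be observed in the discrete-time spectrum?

8.44 MHz

87.12 MHz mod fs = 39.34 MHz.
39.34 MHz > fs/2 = 23.89 MHz, folds to fs − 39.34 MHz = 8.44 MHz.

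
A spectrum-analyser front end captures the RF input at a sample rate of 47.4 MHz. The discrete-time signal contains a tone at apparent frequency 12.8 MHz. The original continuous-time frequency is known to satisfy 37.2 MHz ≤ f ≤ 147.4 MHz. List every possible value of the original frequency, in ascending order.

60.2 MHz, 82 MHz, 107.6 MHz, 129.4 MHz

Frequencies that alias to 12.8 MHz are k·fs ± 12.8 MHz for integer k ≥ 0.
k=0: 12.8 MHz.
k=1: 34.6 MHz, 60.2 MHz.
k=2: 82 MHz, 107.6 MHz.
k=3: 129.4 MHz, 155 MHz.
k=4: 176.8 MHz, 202.4 MHz.
Within [37.2 MHz, 147.4 MHz]: 60.2 MHz, 82 MHz, 107.6 MHz, 129.4 MHz.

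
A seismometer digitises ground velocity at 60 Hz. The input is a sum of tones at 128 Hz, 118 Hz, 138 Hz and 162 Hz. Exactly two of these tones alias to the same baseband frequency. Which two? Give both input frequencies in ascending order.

fs/2 = 30 Hz.
128 Hz mod fs = 8 Hz.
8 Hz ≤ fs/2 = 30 Hz, appears at 8 Hz.
118 Hz mod fs = 58 Hz.
58 Hz > fs/2 = 30 Hz, folds to fs − 58 Hz = 2 Hz.
138 Hz mod fs = 18 Hz.
18 Hz ≤ fs/2 = 30 Hz, appears at 18 Hz.
162 Hz mod fs = 42 Hz.
42 Hz > fs/2 = 30 Hz, folds to fs − 42 Hz = 18 Hz.
138 Hz and 162 Hz both map to 18 Hz.

138 Hz, 162 Hz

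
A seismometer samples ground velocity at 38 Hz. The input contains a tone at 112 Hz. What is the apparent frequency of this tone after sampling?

2 Hz

112 Hz mod fs = 36 Hz.
36 Hz > fs/2 = 19 Hz, folds to fs − 36 Hz = 2 Hz.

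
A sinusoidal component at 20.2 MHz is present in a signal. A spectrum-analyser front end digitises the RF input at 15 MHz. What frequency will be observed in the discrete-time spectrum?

5.2 MHz

20.2 MHz mod fs = 5.2 MHz.
5.2 MHz ≤ fs/2 = 7.5 MHz, appears at 5.2 MHz.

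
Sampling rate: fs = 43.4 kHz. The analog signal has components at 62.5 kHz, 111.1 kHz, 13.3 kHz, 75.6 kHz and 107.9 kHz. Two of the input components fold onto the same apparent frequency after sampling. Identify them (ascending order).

62.5 kHz, 111.1 kHz

fs/2 = 21.7 kHz.
62.5 kHz mod fs = 19.1 kHz.
19.1 kHz ≤ fs/2 = 21.7 kHz, appears at 19.1 kHz.
111.1 kHz mod fs = 24.3 kHz.
24.3 kHz > fs/2 = 21.7 kHz, folds to fs − 24.3 kHz = 19.1 kHz.
13.3 kHz ≤ fs/2 = 21.7 kHz, passes unchanged.
75.6 kHz mod fs = 32.2 kHz.
32.2 kHz > fs/2 = 21.7 kHz, folds to fs − 32.2 kHz = 11.2 kHz.
107.9 kHz mod fs = 21.1 kHz.
21.1 kHz ≤ fs/2 = 21.7 kHz, appears at 21.1 kHz.
62.5 kHz and 111.1 kHz both map to 19.1 kHz.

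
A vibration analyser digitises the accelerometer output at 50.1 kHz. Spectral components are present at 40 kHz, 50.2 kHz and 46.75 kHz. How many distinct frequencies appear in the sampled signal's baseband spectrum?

3

fs/2 = 25.05 kHz.
40 kHz > fs/2 = 25.05 kHz, folds to fs − 40 kHz = 10.1 kHz.
50.2 kHz mod fs = 0.1 kHz.
0.1 kHz ≤ fs/2 = 25.05 kHz, appears at 0.1 kHz.
46.75 kHz > fs/2 = 25.05 kHz, folds to fs − 46.75 kHz = 3.35 kHz.
Distinct values: {0.1 kHz, 3.35 kHz, 10.1 kHz} → 3.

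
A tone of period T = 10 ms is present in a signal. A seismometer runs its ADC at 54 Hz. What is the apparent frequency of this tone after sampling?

T = 10 ms → f = 1/T = 100 Hz.
100 Hz mod fs = 46 Hz.
46 Hz > fs/2 = 27 Hz, folds to fs − 46 Hz = 8 Hz.

8 Hz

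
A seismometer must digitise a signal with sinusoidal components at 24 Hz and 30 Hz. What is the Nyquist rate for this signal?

Highest-frequency component: 30 Hz.
Nyquist rate = 2 × 30 Hz = 60 Hz.

60 Hz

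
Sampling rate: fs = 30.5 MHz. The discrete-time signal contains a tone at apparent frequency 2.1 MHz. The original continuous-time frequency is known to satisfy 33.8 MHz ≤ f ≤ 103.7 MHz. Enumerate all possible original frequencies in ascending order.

Frequencies that alias to 2.1 MHz are k·fs ± 2.1 MHz for integer k ≥ 0.
k=0: 2.1 MHz.
k=1: 28.4 MHz, 32.6 MHz.
k=2: 58.9 MHz, 63.1 MHz.
k=3: 89.4 MHz, 93.6 MHz.
k=4: 119.9 MHz, 124.1 MHz.
Within [33.8 MHz, 103.7 MHz]: 58.9 MHz, 63.1 MHz, 89.4 MHz, 93.6 MHz.

58.9 MHz, 63.1 MHz, 89.4 MHz, 93.6 MHz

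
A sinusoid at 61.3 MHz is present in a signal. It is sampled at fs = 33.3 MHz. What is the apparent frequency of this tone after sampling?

5.3 MHz

61.3 MHz mod fs = 28 MHz.
28 MHz > fs/2 = 16.65 MHz, folds to fs − 28 MHz = 5.3 MHz.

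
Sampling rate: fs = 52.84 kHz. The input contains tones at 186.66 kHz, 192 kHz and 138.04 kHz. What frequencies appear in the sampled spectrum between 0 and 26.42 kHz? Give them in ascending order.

19.36 kHz, 20.48 kHz, 24.7 kHz

fs/2 = 26.42 kHz.
186.66 kHz mod fs = 28.14 kHz.
28.14 kHz > fs/2 = 26.42 kHz, folds to fs − 28.14 kHz = 24.7 kHz.
192 kHz mod fs = 33.48 kHz.
33.48 kHz > fs/2 = 26.42 kHz, folds to fs − 33.48 kHz = 19.36 kHz.
138.04 kHz mod fs = 32.36 kHz.
32.36 kHz > fs/2 = 26.42 kHz, folds to fs − 32.36 kHz = 20.48 kHz.
Distinct values: {19.36 kHz, 20.48 kHz, 24.7 kHz}.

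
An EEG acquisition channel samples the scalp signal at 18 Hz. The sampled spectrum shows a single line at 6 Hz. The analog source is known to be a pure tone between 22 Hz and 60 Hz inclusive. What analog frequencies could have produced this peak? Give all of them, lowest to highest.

24 Hz, 30 Hz, 42 Hz, 48 Hz, 60 Hz

Frequencies that alias to 6 Hz are k·fs ± 6 Hz for integer k ≥ 0.
k=0: 6 Hz.
k=1: 12 Hz, 24 Hz.
k=2: 30 Hz, 42 Hz.
k=3: 48 Hz, 60 Hz.
k=4: 66 Hz, 78 Hz.
Within [22 Hz, 60 Hz]: 24 Hz, 30 Hz, 42 Hz, 48 Hz, 60 Hz.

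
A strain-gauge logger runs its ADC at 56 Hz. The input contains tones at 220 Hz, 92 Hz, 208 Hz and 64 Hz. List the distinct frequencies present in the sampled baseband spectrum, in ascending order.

fs/2 = 28 Hz.
220 Hz mod fs = 52 Hz.
52 Hz > fs/2 = 28 Hz, folds to fs − 52 Hz = 4 Hz.
92 Hz mod fs = 36 Hz.
36 Hz > fs/2 = 28 Hz, folds to fs − 36 Hz = 20 Hz.
208 Hz mod fs = 40 Hz.
40 Hz > fs/2 = 28 Hz, folds to fs − 40 Hz = 16 Hz.
64 Hz mod fs = 8 Hz.
8 Hz ≤ fs/2 = 28 Hz, appears at 8 Hz.
Distinct values: {4 Hz, 8 Hz, 16 Hz, 20 Hz}.

4 Hz, 8 Hz, 16 Hz, 20 Hz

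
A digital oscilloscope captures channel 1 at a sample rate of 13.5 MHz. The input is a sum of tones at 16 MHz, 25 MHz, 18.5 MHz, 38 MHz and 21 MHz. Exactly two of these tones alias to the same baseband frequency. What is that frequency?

2.5 MHz

fs/2 = 6.75 MHz.
16 MHz mod fs = 2.5 MHz.
2.5 MHz ≤ fs/2 = 6.75 MHz, appears at 2.5 MHz.
25 MHz mod fs = 11.5 MHz.
11.5 MHz > fs/2 = 6.75 MHz, folds to fs − 11.5 MHz = 2 MHz.
18.5 MHz mod fs = 5 MHz.
5 MHz ≤ fs/2 = 6.75 MHz, appears at 5 MHz.
38 MHz mod fs = 11 MHz.
11 MHz > fs/2 = 6.75 MHz, folds to fs − 11 MHz = 2.5 MHz.
21 MHz mod fs = 7.5 MHz.
7.5 MHz > fs/2 = 6.75 MHz, folds to fs − 7.5 MHz = 6 MHz.
16 MHz and 38 MHz both map to 2.5 MHz.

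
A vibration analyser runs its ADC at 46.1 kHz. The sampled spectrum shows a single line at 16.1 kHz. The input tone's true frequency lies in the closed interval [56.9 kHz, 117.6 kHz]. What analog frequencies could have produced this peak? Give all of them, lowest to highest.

62.2 kHz, 76.1 kHz, 108.3 kHz

Frequencies that alias to 16.1 kHz are k·fs ± 16.1 kHz for integer k ≥ 0.
k=0: 16.1 kHz.
k=1: 30 kHz, 62.2 kHz.
k=2: 76.1 kHz, 108.3 kHz.
k=3: 122.2 kHz, 154.4 kHz.
Within [56.9 kHz, 117.6 kHz]: 62.2 kHz, 76.1 kHz, 108.3 kHz.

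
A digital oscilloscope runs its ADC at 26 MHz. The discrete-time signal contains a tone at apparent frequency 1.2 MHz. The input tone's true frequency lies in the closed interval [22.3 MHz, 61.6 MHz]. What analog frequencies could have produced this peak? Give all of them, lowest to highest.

Frequencies that alias to 1.2 MHz are k·fs ± 1.2 MHz for integer k ≥ 0.
k=0: 1.2 MHz.
k=1: 24.8 MHz, 27.2 MHz.
k=2: 50.8 MHz, 53.2 MHz.
k=3: 76.8 MHz, 79.2 MHz.
Within [22.3 MHz, 61.6 MHz]: 24.8 MHz, 27.2 MHz, 50.8 MHz, 53.2 MHz.

24.8 MHz, 27.2 MHz, 50.8 MHz, 53.2 MHz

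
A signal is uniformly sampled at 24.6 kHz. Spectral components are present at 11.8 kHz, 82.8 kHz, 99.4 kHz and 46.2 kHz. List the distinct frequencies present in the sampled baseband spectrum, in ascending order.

fs/2 = 12.3 kHz.
11.8 kHz ≤ fs/2 = 12.3 kHz, passes unchanged.
82.8 kHz mod fs = 9 kHz.
9 kHz ≤ fs/2 = 12.3 kHz, appears at 9 kHz.
99.4 kHz mod fs = 1 kHz.
1 kHz ≤ fs/2 = 12.3 kHz, appears at 1 kHz.
46.2 kHz mod fs = 21.6 kHz.
21.6 kHz > fs/2 = 12.3 kHz, folds to fs − 21.6 kHz = 3 kHz.
Distinct values: {1 kHz, 3 kHz, 9 kHz, 11.8 kHz}.

1 kHz, 3 kHz, 9 kHz, 11.8 kHz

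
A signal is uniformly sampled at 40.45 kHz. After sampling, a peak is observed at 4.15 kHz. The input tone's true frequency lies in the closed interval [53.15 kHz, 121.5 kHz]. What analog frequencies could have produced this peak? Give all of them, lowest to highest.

76.75 kHz, 85.05 kHz, 117.2 kHz

Frequencies that alias to 4.15 kHz are k·fs ± 4.15 kHz for integer k ≥ 0.
k=0: 4.15 kHz.
k=1: 36.3 kHz, 44.6 kHz.
k=2: 76.75 kHz, 85.05 kHz.
k=3: 117.2 kHz, 125.5 kHz.
k=4: 157.65 kHz, 165.95 kHz.
Within [53.15 kHz, 121.5 kHz]: 76.75 kHz, 85.05 kHz, 117.2 kHz.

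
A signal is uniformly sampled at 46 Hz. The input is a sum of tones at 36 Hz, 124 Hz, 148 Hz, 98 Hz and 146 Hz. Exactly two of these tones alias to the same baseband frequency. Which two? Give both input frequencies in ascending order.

fs/2 = 23 Hz.
36 Hz > fs/2 = 23 Hz, folds to fs − 36 Hz = 10 Hz.
124 Hz mod fs = 32 Hz.
32 Hz > fs/2 = 23 Hz, folds to fs − 32 Hz = 14 Hz.
148 Hz mod fs = 10 Hz.
10 Hz ≤ fs/2 = 23 Hz, appears at 10 Hz.
98 Hz mod fs = 6 Hz.
6 Hz ≤ fs/2 = 23 Hz, appears at 6 Hz.
146 Hz mod fs = 8 Hz.
8 Hz ≤ fs/2 = 23 Hz, appears at 8 Hz.
36 Hz and 148 Hz both map to 10 Hz.

36 Hz, 148 Hz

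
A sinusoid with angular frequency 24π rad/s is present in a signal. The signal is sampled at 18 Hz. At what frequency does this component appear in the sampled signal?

ω = 24π rad/s → f = ω/(2π) = 12 Hz.
12 Hz > fs/2 = 9 Hz, folds to fs − 12 Hz = 6 Hz.

6 Hz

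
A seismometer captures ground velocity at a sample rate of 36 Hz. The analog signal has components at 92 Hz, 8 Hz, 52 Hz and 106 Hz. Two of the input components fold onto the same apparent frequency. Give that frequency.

fs/2 = 18 Hz.
92 Hz mod fs = 20 Hz.
20 Hz > fs/2 = 18 Hz, folds to fs − 20 Hz = 16 Hz.
8 Hz ≤ fs/2 = 18 Hz, passes unchanged.
52 Hz mod fs = 16 Hz.
16 Hz ≤ fs/2 = 18 Hz, appears at 16 Hz.
106 Hz mod fs = 34 Hz.
34 Hz > fs/2 = 18 Hz, folds to fs − 34 Hz = 2 Hz.
52 Hz and 92 Hz both map to 16 Hz.

16 Hz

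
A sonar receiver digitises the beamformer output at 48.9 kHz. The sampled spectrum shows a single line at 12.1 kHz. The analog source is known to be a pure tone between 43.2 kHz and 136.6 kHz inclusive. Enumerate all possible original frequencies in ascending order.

61 kHz, 85.7 kHz, 109.9 kHz, 134.6 kHz

Frequencies that alias to 12.1 kHz are k·fs ± 12.1 kHz for integer k ≥ 0.
k=0: 12.1 kHz.
k=1: 36.8 kHz, 61 kHz.
k=2: 85.7 kHz, 109.9 kHz.
k=3: 134.6 kHz, 158.8 kHz.
k=4: 183.5 kHz, 207.7 kHz.
Within [43.2 kHz, 136.6 kHz]: 61 kHz, 85.7 kHz, 109.9 kHz, 134.6 kHz.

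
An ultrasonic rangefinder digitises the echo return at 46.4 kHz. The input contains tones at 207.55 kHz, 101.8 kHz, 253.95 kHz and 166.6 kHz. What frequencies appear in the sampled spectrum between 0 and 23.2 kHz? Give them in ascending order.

fs/2 = 23.2 kHz.
207.55 kHz mod fs = 21.95 kHz.
21.95 kHz ≤ fs/2 = 23.2 kHz, appears at 21.95 kHz.
101.8 kHz mod fs = 9 kHz.
9 kHz ≤ fs/2 = 23.2 kHz, appears at 9 kHz.
253.95 kHz mod fs = 21.95 kHz.
21.95 kHz ≤ fs/2 = 23.2 kHz, appears at 21.95 kHz.
166.6 kHz mod fs = 27.4 kHz.
27.4 kHz > fs/2 = 23.2 kHz, folds to fs − 27.4 kHz = 19 kHz.
Distinct values: {9 kHz, 19 kHz, 21.95 kHz}.

9 kHz, 19 kHz, 21.95 kHz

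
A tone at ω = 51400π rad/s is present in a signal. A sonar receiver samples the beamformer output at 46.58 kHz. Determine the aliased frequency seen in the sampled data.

ω = 51400π rad/s → f = ω/(2π) = 25700 Hz = 25.7 kHz.
25.7 kHz > fs/2 = 23.29 kHz, folds to fs − 25.7 kHz = 20.88 kHz.

20.88 kHz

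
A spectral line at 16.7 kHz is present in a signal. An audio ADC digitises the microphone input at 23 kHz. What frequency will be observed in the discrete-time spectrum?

16.7 kHz > fs/2 = 11.5 kHz, folds to fs − 16.7 kHz = 6.3 kHz.

6.3 kHz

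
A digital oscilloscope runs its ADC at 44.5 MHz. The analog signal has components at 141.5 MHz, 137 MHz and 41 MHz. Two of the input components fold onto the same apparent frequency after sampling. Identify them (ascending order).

fs/2 = 22.25 MHz.
141.5 MHz mod fs = 8 MHz.
8 MHz ≤ fs/2 = 22.25 MHz, appears at 8 MHz.
137 MHz mod fs = 3.5 MHz.
3.5 MHz ≤ fs/2 = 22.25 MHz, appears at 3.5 MHz.
41 MHz > fs/2 = 22.25 MHz, folds to fs − 41 MHz = 3.5 MHz.
41 MHz and 137 MHz both map to 3.5 MHz.

41 MHz, 137 MHz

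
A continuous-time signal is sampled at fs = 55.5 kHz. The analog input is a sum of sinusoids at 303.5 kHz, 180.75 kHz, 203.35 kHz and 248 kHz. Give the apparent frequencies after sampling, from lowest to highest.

fs/2 = 27.75 kHz.
303.5 kHz mod fs = 26 kHz.
26 kHz ≤ fs/2 = 27.75 kHz, appears at 26 kHz.
180.75 kHz mod fs = 14.25 kHz.
14.25 kHz ≤ fs/2 = 27.75 kHz, appears at 14.25 kHz.
203.35 kHz mod fs = 36.85 kHz.
36.85 kHz > fs/2 = 27.75 kHz, folds to fs − 36.85 kHz = 18.65 kHz.
248 kHz mod fs = 26 kHz.
26 kHz ≤ fs/2 = 27.75 kHz, appears at 26 kHz.
Distinct values: {14.25 kHz, 18.65 kHz, 26 kHz}.

14.25 kHz, 18.65 kHz, 26 kHz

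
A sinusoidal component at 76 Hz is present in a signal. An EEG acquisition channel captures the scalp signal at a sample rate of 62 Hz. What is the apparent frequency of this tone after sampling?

76 Hz mod fs = 14 Hz.
14 Hz ≤ fs/2 = 31 Hz, appears at 14 Hz.

14 Hz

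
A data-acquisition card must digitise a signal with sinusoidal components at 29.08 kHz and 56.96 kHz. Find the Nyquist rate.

Highest-frequency component: 56.96 kHz.
Nyquist rate = 2 × 56.96 kHz = 113.92 kHz.

113.92 kHz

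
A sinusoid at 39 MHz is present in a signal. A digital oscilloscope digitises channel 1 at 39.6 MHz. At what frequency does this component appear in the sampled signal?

0.6 MHz

39 MHz > fs/2 = 19.8 MHz, folds to fs − 39 MHz = 0.6 MHz.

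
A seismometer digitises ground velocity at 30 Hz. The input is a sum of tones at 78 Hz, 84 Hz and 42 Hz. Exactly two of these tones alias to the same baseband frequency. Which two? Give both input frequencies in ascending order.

42 Hz, 78 Hz

fs/2 = 15 Hz.
78 Hz mod fs = 18 Hz.
18 Hz > fs/2 = 15 Hz, folds to fs − 18 Hz = 12 Hz.
84 Hz mod fs = 24 Hz.
24 Hz > fs/2 = 15 Hz, folds to fs − 24 Hz = 6 Hz.
42 Hz mod fs = 12 Hz.
12 Hz ≤ fs/2 = 15 Hz, appears at 12 Hz.
42 Hz and 78 Hz both map to 12 Hz.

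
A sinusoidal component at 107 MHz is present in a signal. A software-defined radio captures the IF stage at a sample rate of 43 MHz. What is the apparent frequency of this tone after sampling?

21 MHz

107 MHz mod fs = 21 MHz.
21 MHz ≤ fs/2 = 21.5 MHz, appears at 21 MHz.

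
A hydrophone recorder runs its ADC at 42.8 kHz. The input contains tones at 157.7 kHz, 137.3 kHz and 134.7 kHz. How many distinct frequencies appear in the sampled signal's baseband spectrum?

3

fs/2 = 21.4 kHz.
157.7 kHz mod fs = 29.3 kHz.
29.3 kHz > fs/2 = 21.4 kHz, folds to fs − 29.3 kHz = 13.5 kHz.
137.3 kHz mod fs = 8.9 kHz.
8.9 kHz ≤ fs/2 = 21.4 kHz, appears at 8.9 kHz.
134.7 kHz mod fs = 6.3 kHz.
6.3 kHz ≤ fs/2 = 21.4 kHz, appears at 6.3 kHz.
Distinct values: {6.3 kHz, 8.9 kHz, 13.5 kHz} → 3.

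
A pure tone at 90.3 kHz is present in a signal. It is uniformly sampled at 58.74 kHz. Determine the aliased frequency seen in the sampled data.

27.18 kHz

90.3 kHz mod fs = 31.56 kHz.
31.56 kHz > fs/2 = 29.37 kHz, folds to fs − 31.56 kHz = 27.18 kHz.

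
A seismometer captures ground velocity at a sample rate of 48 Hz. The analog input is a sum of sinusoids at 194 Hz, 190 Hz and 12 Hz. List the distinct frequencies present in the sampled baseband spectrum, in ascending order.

2 Hz, 12 Hz

fs/2 = 24 Hz.
194 Hz mod fs = 2 Hz.
2 Hz ≤ fs/2 = 24 Hz, appears at 2 Hz.
190 Hz mod fs = 46 Hz.
46 Hz > fs/2 = 24 Hz, folds to fs − 46 Hz = 2 Hz.
12 Hz ≤ fs/2 = 24 Hz, passes unchanged.
Distinct values: {2 Hz, 12 Hz}.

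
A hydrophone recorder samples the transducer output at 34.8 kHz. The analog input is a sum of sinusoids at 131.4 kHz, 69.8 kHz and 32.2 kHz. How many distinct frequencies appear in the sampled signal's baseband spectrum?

fs/2 = 17.4 kHz.
131.4 kHz mod fs = 27 kHz.
27 kHz > fs/2 = 17.4 kHz, folds to fs − 27 kHz = 7.8 kHz.
69.8 kHz mod fs = 0.2 kHz.
0.2 kHz ≤ fs/2 = 17.4 kHz, appears at 0.2 kHz.
32.2 kHz > fs/2 = 17.4 kHz, folds to fs − 32.2 kHz = 2.6 kHz.
Distinct values: {0.2 kHz, 2.6 kHz, 7.8 kHz} → 3.

3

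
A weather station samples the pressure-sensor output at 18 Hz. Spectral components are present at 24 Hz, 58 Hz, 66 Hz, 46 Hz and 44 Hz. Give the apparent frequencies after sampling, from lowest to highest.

fs/2 = 9 Hz.
24 Hz mod fs = 6 Hz.
6 Hz ≤ fs/2 = 9 Hz, appears at 6 Hz.
58 Hz mod fs = 4 Hz.
4 Hz ≤ fs/2 = 9 Hz, appears at 4 Hz.
66 Hz mod fs = 12 Hz.
12 Hz > fs/2 = 9 Hz, folds to fs − 12 Hz = 6 Hz.
46 Hz mod fs = 10 Hz.
10 Hz > fs/2 = 9 Hz, folds to fs − 10 Hz = 8 Hz.
44 Hz mod fs = 8 Hz.
8 Hz ≤ fs/2 = 9 Hz, appears at 8 Hz.
Distinct values: {4 Hz, 6 Hz, 8 Hz}.

4 Hz, 6 Hz, 8 Hz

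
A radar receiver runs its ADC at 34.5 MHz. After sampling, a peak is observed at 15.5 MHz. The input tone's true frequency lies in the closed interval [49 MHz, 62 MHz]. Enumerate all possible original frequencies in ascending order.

50 MHz, 53.5 MHz

Frequencies that alias to 15.5 MHz are k·fs ± 15.5 MHz for integer k ≥ 0.
k=0: 15.5 MHz.
k=1: 19 MHz, 50 MHz.
k=2: 53.5 MHz, 84.5 MHz.
k=3: 88 MHz, 119 MHz.
Within [49 MHz, 62 MHz]: 50 MHz, 53.5 MHz.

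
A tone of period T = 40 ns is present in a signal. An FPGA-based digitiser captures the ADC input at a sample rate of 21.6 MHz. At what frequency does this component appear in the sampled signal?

3.4 MHz

T = 40 ns → f = 1/T = 25 MHz.
25 MHz mod fs = 3.4 MHz.
3.4 MHz ≤ fs/2 = 10.8 MHz, appears at 3.4 MHz.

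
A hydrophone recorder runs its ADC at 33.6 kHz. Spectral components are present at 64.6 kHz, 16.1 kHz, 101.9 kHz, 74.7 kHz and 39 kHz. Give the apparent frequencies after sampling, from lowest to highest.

1.1 kHz, 2.6 kHz, 5.4 kHz, 7.5 kHz, 16.1 kHz

fs/2 = 16.8 kHz.
64.6 kHz mod fs = 31 kHz.
31 kHz > fs/2 = 16.8 kHz, folds to fs − 31 kHz = 2.6 kHz.
16.1 kHz ≤ fs/2 = 16.8 kHz, passes unchanged.
101.9 kHz mod fs = 1.1 kHz.
1.1 kHz ≤ fs/2 = 16.8 kHz, appears at 1.1 kHz.
74.7 kHz mod fs = 7.5 kHz.
7.5 kHz ≤ fs/2 = 16.8 kHz, appears at 7.5 kHz.
39 kHz mod fs = 5.4 kHz.
5.4 kHz ≤ fs/2 = 16.8 kHz, appears at 5.4 kHz.
Distinct values: {1.1 kHz, 2.6 kHz, 5.4 kHz, 7.5 kHz, 16.1 kHz}.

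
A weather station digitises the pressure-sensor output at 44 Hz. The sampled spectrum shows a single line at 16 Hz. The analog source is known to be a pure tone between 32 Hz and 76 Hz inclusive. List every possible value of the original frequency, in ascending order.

Frequencies that alias to 16 Hz are k·fs ± 16 Hz for integer k ≥ 0.
k=0: 16 Hz.
k=1: 28 Hz, 60 Hz.
k=2: 72 Hz, 104 Hz.
k=3: 116 Hz, 148 Hz.
Within [32 Hz, 76 Hz]: 60 Hz, 72 Hz.

60 Hz, 72 Hz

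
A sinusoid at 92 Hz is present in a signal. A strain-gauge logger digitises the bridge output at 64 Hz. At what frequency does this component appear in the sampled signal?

28 Hz

92 Hz mod fs = 28 Hz.
28 Hz ≤ fs/2 = 32 Hz, appears at 28 Hz.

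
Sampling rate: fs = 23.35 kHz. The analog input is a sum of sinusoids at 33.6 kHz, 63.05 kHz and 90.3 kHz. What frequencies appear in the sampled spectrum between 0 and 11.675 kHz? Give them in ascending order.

3.1 kHz, 7 kHz, 10.25 kHz

fs/2 = 11.675 kHz.
33.6 kHz mod fs = 10.25 kHz.
10.25 kHz ≤ fs/2 = 11.675 kHz, appears at 10.25 kHz.
63.05 kHz mod fs = 16.35 kHz.
16.35 kHz > fs/2 = 11.675 kHz, folds to fs − 16.35 kHz = 7 kHz.
90.3 kHz mod fs = 20.25 kHz.
20.25 kHz > fs/2 = 11.675 kHz, folds to fs − 20.25 kHz = 3.1 kHz.
Distinct values: {3.1 kHz, 7 kHz, 10.25 kHz}.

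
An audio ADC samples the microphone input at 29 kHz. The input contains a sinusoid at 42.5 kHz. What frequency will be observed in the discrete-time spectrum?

13.5 kHz

42.5 kHz mod fs = 13.5 kHz.
13.5 kHz ≤ fs/2 = 14.5 kHz, appears at 13.5 kHz.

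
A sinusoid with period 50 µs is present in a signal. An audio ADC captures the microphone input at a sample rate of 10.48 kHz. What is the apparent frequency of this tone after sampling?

T = 50 µs → f = 1/T = 20 kHz.
20 kHz mod fs = 9.52 kHz.
9.52 kHz > fs/2 = 5.24 kHz, folds to fs − 9.52 kHz = 0.96 kHz.

0.96 kHz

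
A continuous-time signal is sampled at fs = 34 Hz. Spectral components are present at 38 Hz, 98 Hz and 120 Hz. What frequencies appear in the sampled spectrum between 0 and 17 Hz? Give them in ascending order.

fs/2 = 17 Hz.
38 Hz mod fs = 4 Hz.
4 Hz ≤ fs/2 = 17 Hz, appears at 4 Hz.
98 Hz mod fs = 30 Hz.
30 Hz > fs/2 = 17 Hz, folds to fs − 30 Hz = 4 Hz.
120 Hz mod fs = 18 Hz.
18 Hz > fs/2 = 17 Hz, folds to fs − 18 Hz = 16 Hz.
Distinct values: {4 Hz, 16 Hz}.

4 Hz, 16 Hz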